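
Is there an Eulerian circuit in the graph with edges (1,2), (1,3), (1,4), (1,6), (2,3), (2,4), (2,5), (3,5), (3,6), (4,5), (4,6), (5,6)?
Yes (the graph is connected and all 6 vertices have even degree)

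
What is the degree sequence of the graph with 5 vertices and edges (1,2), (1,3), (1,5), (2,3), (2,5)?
[3, 3, 2, 2, 0] (degrees: deg(1)=3, deg(2)=3, deg(3)=2, deg(4)=0, deg(5)=2)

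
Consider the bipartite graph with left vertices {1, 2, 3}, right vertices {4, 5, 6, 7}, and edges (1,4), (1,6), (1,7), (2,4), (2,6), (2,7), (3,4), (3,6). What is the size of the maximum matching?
3 (matching: (1,7), (2,6), (3,4); upper bound min(|L|,|R|) = min(3,4) = 3)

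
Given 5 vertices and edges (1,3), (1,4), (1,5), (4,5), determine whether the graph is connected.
No, it has 2 components: {1, 3, 4, 5}, {2}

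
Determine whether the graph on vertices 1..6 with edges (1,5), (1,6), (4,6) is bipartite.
Yes. Partition: {1, 2, 3, 4}, {5, 6}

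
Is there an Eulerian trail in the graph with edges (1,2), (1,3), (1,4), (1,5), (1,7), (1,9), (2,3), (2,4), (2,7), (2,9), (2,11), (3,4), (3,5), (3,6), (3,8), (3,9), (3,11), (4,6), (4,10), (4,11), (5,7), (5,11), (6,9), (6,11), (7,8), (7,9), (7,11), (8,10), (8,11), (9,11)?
Yes — and in fact it has an Eulerian circuit (the graph is connected and all 11 vertices have even degree)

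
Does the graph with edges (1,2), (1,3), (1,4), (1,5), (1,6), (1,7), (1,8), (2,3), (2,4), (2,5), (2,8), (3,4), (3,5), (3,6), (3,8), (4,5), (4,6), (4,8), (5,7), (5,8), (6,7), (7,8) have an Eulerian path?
Yes (the graph is connected and exactly 2 vertices have odd degree: {1, 2}; any Eulerian path must start and end at those)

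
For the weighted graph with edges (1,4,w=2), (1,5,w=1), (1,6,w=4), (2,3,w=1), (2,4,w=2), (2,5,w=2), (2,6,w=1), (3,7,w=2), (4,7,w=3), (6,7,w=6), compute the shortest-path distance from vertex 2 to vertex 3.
1 (path: 2 -> 3; weights 1 = 1)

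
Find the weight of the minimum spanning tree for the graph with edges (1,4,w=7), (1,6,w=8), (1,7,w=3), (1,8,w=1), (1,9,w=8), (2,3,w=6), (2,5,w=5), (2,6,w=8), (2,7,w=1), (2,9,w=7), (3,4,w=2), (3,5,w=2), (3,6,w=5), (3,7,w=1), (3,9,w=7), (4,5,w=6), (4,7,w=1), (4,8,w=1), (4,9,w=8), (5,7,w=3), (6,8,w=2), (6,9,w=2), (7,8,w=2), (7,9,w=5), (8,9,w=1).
10 (MST edges: (1,8,w=1), (2,7,w=1), (3,5,w=2), (3,7,w=1), (4,7,w=1), (4,8,w=1), (6,8,w=2), (8,9,w=1); sum of weights 1 + 1 + 2 + 1 + 1 + 1 + 2 + 1 = 10)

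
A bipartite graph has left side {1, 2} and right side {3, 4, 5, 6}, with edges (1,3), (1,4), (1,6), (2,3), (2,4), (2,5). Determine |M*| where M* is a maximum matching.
2 (matching: (1,6), (2,5); upper bound min(|L|,|R|) = min(2,4) = 2)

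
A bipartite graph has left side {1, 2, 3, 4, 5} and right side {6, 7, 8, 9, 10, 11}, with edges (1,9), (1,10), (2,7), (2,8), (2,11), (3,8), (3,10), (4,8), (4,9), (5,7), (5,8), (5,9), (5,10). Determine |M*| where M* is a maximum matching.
5 (matching: (1,10), (2,11), (3,8), (4,9), (5,7); upper bound min(|L|,|R|) = min(5,6) = 5)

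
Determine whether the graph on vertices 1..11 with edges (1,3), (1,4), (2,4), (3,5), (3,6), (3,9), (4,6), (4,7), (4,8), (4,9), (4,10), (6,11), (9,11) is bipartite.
Yes. Partition: {1, 2, 5, 6, 7, 8, 9, 10}, {3, 4, 11}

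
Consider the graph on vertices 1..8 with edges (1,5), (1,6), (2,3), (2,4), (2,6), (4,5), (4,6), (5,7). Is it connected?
No, it has 2 components: {1, 2, 3, 4, 5, 6, 7}, {8}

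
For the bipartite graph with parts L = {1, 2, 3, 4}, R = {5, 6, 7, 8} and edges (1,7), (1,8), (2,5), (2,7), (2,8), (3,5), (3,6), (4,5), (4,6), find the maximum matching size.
4 (matching: (1,8), (2,7), (3,6), (4,5); upper bound min(|L|,|R|) = min(4,4) = 4)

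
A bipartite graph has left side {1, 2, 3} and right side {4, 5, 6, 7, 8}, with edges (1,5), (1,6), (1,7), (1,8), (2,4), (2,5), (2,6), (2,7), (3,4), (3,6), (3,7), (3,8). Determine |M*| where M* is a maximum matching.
3 (matching: (1,8), (2,7), (3,6); upper bound min(|L|,|R|) = min(3,5) = 3)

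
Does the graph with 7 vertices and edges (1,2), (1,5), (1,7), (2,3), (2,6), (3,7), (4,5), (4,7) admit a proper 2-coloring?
Yes. Partition: {1, 3, 4, 6}, {2, 5, 7}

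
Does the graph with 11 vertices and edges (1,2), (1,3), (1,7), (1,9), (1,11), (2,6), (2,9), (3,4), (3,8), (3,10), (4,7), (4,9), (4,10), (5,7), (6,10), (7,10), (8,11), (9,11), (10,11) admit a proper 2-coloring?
No (odd cycle of length 3: 2 -> 1 -> 9 -> 2)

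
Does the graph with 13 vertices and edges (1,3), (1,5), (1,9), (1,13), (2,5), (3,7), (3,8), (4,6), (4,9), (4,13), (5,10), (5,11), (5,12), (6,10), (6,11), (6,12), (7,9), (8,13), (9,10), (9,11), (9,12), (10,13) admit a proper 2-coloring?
Yes. Partition: {1, 2, 4, 7, 8, 10, 11, 12}, {3, 5, 6, 9, 13}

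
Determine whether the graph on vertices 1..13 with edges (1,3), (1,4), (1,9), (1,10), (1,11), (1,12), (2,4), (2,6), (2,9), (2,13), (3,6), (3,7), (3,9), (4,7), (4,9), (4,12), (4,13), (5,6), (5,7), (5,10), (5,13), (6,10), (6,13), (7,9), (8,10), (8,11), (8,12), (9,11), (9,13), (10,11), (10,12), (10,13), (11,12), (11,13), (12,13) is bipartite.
No (odd cycle of length 3: 12 -> 1 -> 10 -> 12)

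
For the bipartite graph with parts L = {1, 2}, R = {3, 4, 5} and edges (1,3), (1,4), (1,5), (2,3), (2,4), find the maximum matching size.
2 (matching: (1,5), (2,4); upper bound min(|L|,|R|) = min(2,3) = 2)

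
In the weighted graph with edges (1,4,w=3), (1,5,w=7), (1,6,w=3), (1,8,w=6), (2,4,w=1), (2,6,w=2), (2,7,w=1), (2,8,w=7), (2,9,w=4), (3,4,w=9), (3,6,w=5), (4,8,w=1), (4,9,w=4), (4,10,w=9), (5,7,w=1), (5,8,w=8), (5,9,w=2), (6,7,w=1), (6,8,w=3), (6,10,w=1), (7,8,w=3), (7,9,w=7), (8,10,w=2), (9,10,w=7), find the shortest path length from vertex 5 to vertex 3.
7 (path: 5 -> 7 -> 6 -> 3; weights 1 + 1 + 5 = 7)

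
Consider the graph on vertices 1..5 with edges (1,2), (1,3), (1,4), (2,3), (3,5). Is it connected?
Yes (BFS from 1 visits [1, 2, 3, 4, 5] — all 5 vertices reached)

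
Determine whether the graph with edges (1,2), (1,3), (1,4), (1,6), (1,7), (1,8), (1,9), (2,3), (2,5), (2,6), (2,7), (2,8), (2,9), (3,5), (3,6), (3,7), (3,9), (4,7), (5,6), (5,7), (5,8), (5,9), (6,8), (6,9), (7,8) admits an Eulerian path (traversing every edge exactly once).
No (4 vertices have odd degree: {1, 2, 8, 9}; Eulerian path requires 0 or 2)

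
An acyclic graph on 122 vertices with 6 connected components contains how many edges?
116 (Each of the 6 component trees on V_i vertices has V_i - 1 edges; summing gives V - C = 122 - 6 = 116)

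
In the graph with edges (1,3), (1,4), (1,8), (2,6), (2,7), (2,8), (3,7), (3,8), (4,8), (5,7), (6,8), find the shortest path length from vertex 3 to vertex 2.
2 (path: 3 -> 7 -> 2, 2 edges)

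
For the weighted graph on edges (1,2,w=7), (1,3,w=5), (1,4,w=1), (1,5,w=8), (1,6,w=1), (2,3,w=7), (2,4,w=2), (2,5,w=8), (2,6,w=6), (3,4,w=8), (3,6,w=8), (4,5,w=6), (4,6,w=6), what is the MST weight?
15 (MST edges: (1,3,w=5), (1,4,w=1), (1,6,w=1), (2,4,w=2), (4,5,w=6); sum of weights 5 + 1 + 1 + 2 + 6 = 15)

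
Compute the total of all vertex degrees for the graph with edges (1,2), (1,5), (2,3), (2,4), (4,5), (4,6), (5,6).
14 (handshake: sum of degrees = 2|E| = 2 x 7 = 14)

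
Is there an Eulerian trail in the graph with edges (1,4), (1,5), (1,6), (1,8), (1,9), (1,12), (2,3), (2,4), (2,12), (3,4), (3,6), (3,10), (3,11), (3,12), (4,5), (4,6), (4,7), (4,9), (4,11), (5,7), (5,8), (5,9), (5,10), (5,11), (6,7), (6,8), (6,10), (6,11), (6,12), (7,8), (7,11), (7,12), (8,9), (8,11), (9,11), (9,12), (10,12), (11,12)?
Yes (the graph is connected and exactly 2 vertices have odd degree: {2, 5}; any Eulerian path must start and end at those)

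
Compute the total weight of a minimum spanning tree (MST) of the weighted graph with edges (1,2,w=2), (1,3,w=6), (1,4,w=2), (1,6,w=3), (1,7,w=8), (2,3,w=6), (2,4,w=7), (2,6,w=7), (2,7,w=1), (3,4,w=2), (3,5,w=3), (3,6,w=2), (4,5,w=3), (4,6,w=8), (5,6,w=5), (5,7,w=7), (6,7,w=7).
12 (MST edges: (1,2,w=2), (1,4,w=2), (2,7,w=1), (3,4,w=2), (3,5,w=3), (3,6,w=2); sum of weights 2 + 2 + 1 + 2 + 3 + 2 = 12)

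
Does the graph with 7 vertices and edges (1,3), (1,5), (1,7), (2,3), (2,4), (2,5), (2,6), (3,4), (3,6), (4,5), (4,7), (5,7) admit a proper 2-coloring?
No (odd cycle of length 3: 5 -> 1 -> 7 -> 5)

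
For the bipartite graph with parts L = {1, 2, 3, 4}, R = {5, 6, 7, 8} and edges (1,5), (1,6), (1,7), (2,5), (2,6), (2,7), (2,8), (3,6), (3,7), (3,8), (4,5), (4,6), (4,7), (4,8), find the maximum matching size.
4 (matching: (1,7), (2,8), (3,6), (4,5); upper bound min(|L|,|R|) = min(4,4) = 4)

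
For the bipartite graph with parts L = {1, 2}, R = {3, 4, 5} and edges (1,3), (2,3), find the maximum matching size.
1 (matching: (1,3); upper bound min(|L|,|R|) = min(2,3) = 2)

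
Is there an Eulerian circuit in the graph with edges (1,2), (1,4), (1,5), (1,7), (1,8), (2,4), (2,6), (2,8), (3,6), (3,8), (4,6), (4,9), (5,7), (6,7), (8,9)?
No (2 vertices have odd degree: {1, 7}; Eulerian circuit requires 0)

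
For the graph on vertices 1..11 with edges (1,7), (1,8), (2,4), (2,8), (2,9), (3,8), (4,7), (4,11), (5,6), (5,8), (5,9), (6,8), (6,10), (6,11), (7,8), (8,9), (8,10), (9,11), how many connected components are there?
1 (components: {1, 2, 3, 4, 5, 6, 7, 8, 9, 10, 11})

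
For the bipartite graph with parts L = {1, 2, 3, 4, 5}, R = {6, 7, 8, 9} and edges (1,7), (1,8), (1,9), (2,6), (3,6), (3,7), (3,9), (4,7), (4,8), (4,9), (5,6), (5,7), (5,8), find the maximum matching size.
4 (matching: (1,9), (2,6), (3,7), (4,8); upper bound min(|L|,|R|) = min(5,4) = 4)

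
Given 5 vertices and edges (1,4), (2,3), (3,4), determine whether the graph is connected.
No, it has 2 components: {1, 2, 3, 4}, {5}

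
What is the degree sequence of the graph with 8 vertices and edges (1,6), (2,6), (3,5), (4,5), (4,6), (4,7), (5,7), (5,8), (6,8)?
[4, 4, 3, 2, 2, 1, 1, 1] (degrees: deg(1)=1, deg(2)=1, deg(3)=1, deg(4)=3, deg(5)=4, deg(6)=4, deg(7)=2, deg(8)=2)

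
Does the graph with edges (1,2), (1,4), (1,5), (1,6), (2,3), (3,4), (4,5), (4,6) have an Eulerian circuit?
Yes (the graph is connected and all 6 vertices have even degree)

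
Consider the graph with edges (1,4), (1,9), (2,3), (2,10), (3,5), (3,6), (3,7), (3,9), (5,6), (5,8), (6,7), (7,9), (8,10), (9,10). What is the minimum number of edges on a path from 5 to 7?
2 (path: 5 -> 6 -> 7, 2 edges)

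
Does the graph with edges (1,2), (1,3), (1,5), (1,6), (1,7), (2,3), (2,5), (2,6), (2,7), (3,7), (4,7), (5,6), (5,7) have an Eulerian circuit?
No (6 vertices have odd degree: {1, 2, 3, 4, 6, 7}; Eulerian circuit requires 0)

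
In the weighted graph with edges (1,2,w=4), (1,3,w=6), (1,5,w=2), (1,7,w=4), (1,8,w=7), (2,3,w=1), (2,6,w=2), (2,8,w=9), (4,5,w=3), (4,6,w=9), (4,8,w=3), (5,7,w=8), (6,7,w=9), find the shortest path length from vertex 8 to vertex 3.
10 (path: 8 -> 2 -> 3; weights 9 + 1 = 10)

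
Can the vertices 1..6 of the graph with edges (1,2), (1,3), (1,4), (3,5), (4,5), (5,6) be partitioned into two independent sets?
Yes. Partition: {1, 5}, {2, 3, 4, 6}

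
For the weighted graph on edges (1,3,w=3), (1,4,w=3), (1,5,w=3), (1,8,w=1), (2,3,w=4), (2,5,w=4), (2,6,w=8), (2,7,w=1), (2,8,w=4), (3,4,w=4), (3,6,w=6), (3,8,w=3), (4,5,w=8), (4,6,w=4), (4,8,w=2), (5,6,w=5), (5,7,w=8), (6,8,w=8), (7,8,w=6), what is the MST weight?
18 (MST edges: (1,3,w=3), (1,5,w=3), (1,8,w=1), (2,7,w=1), (2,8,w=4), (4,6,w=4), (4,8,w=2); sum of weights 3 + 3 + 1 + 1 + 4 + 4 + 2 = 18)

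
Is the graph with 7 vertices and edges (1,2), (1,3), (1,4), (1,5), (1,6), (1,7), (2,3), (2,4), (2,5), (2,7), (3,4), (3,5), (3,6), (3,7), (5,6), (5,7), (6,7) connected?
Yes (BFS from 1 visits [1, 2, 3, 4, 5, 6, 7] — all 7 vertices reached)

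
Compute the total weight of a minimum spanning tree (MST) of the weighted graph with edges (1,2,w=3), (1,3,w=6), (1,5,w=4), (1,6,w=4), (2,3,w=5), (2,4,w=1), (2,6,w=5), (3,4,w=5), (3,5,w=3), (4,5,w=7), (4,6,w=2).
13 (MST edges: (1,2,w=3), (1,5,w=4), (2,4,w=1), (3,5,w=3), (4,6,w=2); sum of weights 3 + 4 + 1 + 3 + 2 = 13)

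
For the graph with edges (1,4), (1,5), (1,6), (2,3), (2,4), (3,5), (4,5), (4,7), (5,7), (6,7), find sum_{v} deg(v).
20 (handshake: sum of degrees = 2|E| = 2 x 10 = 20)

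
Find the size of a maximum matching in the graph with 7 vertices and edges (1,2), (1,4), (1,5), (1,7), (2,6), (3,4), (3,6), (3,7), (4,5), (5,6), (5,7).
3 (matching: (1,4), (3,7), (5,6); upper bound floor(n/2) = floor(7/2) = 3)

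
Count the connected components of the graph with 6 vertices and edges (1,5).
5 (components: {1, 5}, {2}, {3}, {4}, {6})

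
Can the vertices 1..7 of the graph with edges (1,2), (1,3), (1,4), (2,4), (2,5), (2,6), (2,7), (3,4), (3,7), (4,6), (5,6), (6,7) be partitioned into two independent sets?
No (odd cycle of length 3: 2 -> 1 -> 4 -> 2)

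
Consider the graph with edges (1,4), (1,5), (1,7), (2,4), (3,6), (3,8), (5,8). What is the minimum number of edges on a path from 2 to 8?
4 (path: 2 -> 4 -> 1 -> 5 -> 8, 4 edges)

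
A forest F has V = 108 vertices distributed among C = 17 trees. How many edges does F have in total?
91 (Each of the 17 component trees on V_i vertices has V_i - 1 edges; summing gives V - C = 108 - 17 = 91)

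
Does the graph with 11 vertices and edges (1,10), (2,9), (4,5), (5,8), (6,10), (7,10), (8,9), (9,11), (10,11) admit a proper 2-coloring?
Yes. Partition: {1, 2, 3, 4, 6, 7, 8, 11}, {5, 9, 10}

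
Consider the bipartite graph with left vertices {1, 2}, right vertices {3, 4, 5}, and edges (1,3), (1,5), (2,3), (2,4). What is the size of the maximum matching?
2 (matching: (1,5), (2,4); upper bound min(|L|,|R|) = min(2,3) = 2)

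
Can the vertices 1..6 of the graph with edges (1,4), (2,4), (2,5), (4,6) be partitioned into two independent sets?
Yes. Partition: {1, 2, 3, 6}, {4, 5}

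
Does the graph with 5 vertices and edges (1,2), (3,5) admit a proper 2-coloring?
Yes. Partition: {1, 3, 4}, {2, 5}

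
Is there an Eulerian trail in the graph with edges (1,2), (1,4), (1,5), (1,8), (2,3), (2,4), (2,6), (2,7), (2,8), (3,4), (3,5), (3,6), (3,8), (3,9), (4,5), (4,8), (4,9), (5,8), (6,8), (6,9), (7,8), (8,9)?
Yes — and in fact it has an Eulerian circuit (the graph is connected and all 9 vertices have even degree)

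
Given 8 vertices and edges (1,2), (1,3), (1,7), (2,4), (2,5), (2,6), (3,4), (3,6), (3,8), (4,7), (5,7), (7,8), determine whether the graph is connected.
Yes (BFS from 1 visits [1, 2, 3, 7, 4, 5, 6, 8] — all 8 vertices reached)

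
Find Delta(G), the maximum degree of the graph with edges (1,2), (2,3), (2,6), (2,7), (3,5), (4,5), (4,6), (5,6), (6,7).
4 (attained at vertices 2, 6)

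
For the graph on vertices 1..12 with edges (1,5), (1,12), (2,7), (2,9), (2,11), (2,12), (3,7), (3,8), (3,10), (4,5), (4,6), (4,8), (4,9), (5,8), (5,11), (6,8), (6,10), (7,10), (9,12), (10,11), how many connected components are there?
1 (components: {1, 2, 3, 4, 5, 6, 7, 8, 9, 10, 11, 12})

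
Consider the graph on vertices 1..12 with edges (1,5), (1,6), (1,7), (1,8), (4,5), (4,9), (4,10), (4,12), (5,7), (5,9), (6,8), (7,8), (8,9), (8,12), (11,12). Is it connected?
No, it has 3 components: {1, 4, 5, 6, 7, 8, 9, 10, 11, 12}, {2}, {3}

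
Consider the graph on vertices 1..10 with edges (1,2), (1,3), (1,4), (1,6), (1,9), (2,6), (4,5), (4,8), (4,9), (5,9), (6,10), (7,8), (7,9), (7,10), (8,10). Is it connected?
Yes (BFS from 1 visits [1, 2, 3, 4, 6, 9, 5, 8, 10, 7] — all 10 vertices reached)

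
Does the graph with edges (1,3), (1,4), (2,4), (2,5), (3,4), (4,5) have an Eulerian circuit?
Yes (the graph is connected and all 5 vertices have even degree)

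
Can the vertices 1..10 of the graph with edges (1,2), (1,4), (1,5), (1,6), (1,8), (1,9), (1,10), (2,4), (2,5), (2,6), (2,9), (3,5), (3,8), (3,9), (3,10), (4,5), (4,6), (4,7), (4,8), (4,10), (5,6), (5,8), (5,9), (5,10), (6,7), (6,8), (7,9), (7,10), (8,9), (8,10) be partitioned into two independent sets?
No (odd cycle of length 3: 5 -> 1 -> 8 -> 5)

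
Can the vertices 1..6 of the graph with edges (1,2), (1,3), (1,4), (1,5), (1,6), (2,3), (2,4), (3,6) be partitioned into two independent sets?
No (odd cycle of length 3: 4 -> 1 -> 2 -> 4)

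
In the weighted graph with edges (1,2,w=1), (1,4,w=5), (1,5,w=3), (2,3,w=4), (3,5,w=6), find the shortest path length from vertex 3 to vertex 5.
6 (path: 3 -> 5; weights 6 = 6)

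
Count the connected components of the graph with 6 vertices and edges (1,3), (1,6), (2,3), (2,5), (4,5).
1 (components: {1, 2, 3, 4, 5, 6})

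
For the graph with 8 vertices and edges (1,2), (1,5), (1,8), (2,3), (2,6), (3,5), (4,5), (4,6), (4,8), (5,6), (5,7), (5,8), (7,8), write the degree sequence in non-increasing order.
[6, 4, 3, 3, 3, 3, 2, 2] (degrees: deg(1)=3, deg(2)=3, deg(3)=2, deg(4)=3, deg(5)=6, deg(6)=3, deg(7)=2, deg(8)=4)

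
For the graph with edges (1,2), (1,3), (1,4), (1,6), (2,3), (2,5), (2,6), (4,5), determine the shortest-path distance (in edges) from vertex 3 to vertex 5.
2 (path: 3 -> 2 -> 5, 2 edges)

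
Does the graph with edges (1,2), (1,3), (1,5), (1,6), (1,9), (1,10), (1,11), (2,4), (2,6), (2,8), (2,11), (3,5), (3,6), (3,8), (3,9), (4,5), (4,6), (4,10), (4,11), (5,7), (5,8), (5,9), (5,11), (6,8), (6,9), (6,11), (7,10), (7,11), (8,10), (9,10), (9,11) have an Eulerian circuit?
No (10 vertices have odd degree: {1, 2, 3, 4, 5, 6, 7, 8, 10, 11}; Eulerian circuit requires 0)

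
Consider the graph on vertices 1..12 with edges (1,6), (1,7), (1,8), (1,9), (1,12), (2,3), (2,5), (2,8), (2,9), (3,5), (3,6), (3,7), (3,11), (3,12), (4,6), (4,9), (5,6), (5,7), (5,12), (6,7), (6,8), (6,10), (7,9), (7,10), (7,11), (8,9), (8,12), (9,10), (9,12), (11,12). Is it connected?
Yes (BFS from 1 visits [1, 6, 7, 8, 9, 12, 3, 4, 5, 10, 11, 2] — all 12 vertices reached)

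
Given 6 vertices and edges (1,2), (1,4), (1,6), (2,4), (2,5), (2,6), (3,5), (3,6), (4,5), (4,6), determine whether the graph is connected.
Yes (BFS from 1 visits [1, 2, 4, 6, 5, 3] — all 6 vertices reached)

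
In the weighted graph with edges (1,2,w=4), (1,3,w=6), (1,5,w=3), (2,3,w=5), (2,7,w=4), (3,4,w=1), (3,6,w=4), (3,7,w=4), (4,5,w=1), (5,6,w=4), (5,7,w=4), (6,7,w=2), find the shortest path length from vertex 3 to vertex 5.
2 (path: 3 -> 4 -> 5; weights 1 + 1 = 2)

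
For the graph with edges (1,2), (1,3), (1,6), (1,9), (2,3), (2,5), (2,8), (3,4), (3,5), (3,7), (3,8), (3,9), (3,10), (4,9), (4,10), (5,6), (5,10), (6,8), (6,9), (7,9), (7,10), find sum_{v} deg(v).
42 (handshake: sum of degrees = 2|E| = 2 x 21 = 42)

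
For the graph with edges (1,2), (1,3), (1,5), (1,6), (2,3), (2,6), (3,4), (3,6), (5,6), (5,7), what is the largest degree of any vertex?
4 (attained at vertices 1, 3, 6)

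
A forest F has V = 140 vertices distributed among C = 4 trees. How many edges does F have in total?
136 (Each of the 4 component trees on V_i vertices has V_i - 1 edges; summing gives V - C = 140 - 4 = 136)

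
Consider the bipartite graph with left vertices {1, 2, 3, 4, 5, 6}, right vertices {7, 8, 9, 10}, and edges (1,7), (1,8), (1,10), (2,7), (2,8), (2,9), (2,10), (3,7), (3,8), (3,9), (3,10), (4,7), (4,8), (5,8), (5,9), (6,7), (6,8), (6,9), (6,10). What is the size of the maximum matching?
4 (matching: (1,10), (2,9), (3,8), (4,7); upper bound min(|L|,|R|) = min(6,4) = 4)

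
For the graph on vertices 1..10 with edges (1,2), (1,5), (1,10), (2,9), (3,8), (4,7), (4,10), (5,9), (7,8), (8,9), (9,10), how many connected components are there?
2 (components: {1, 2, 3, 4, 5, 7, 8, 9, 10}, {6})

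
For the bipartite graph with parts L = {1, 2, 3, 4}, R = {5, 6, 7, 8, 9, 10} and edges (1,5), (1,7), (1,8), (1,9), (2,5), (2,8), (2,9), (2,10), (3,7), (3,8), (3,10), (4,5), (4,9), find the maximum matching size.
4 (matching: (1,7), (2,10), (3,8), (4,9); upper bound min(|L|,|R|) = min(4,6) = 4)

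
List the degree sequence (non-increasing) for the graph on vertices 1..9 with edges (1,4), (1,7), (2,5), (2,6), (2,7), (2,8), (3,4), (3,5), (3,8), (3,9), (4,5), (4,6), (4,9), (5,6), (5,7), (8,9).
[5, 5, 4, 4, 3, 3, 3, 3, 2] (degrees: deg(1)=2, deg(2)=4, deg(3)=4, deg(4)=5, deg(5)=5, deg(6)=3, deg(7)=3, deg(8)=3, deg(9)=3)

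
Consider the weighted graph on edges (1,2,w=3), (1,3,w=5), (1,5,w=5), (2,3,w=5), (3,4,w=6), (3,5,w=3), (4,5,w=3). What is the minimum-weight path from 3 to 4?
6 (path: 3 -> 4; weights 6 = 6)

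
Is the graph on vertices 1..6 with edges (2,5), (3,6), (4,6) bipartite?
Yes. Partition: {1, 2, 3, 4}, {5, 6}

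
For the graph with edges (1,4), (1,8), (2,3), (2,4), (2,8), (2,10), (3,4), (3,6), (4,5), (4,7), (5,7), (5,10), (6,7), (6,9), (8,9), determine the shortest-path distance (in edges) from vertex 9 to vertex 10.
3 (path: 9 -> 8 -> 2 -> 10, 3 edges)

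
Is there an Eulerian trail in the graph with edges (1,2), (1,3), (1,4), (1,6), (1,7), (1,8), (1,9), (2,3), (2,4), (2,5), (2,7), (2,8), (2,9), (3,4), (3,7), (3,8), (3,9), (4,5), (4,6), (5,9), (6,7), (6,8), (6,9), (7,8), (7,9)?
No (6 vertices have odd degree: {1, 2, 4, 5, 6, 8}; Eulerian path requires 0 or 2)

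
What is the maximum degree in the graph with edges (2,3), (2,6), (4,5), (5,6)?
2 (attained at vertices 2, 5, 6)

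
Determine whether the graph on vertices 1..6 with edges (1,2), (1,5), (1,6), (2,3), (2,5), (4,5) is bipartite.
No (odd cycle of length 3: 2 -> 1 -> 5 -> 2)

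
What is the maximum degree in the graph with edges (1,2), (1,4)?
2 (attained at vertex 1)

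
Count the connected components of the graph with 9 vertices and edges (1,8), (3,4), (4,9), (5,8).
5 (components: {1, 5, 8}, {2}, {3, 4, 9}, {6}, {7})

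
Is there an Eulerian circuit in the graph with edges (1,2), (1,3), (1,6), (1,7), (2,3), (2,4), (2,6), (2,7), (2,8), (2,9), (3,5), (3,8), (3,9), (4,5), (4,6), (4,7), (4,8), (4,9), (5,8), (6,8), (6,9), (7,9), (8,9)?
No (4 vertices have odd degree: {2, 3, 5, 6}; Eulerian circuit requires 0)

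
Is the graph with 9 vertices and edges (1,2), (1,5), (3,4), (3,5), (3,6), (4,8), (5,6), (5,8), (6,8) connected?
No, it has 3 components: {1, 2, 3, 4, 5, 6, 8}, {7}, {9}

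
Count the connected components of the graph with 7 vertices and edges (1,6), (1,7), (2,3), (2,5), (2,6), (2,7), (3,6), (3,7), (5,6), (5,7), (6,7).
2 (components: {1, 2, 3, 5, 6, 7}, {4})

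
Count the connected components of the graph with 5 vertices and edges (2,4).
4 (components: {1}, {2, 4}, {3}, {5})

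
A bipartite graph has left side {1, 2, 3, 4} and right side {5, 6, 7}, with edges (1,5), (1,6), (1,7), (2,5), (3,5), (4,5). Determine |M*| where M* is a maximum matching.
2 (matching: (1,7), (2,5); upper bound min(|L|,|R|) = min(4,3) = 3)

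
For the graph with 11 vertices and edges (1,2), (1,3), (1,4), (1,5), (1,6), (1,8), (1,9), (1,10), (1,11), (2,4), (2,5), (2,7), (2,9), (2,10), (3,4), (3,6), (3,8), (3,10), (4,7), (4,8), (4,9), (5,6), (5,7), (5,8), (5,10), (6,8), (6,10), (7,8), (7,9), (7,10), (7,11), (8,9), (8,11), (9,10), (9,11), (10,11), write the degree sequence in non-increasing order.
[9, 8, 8, 7, 7, 6, 6, 6, 5, 5, 5] (degrees: deg(1)=9, deg(2)=6, deg(3)=5, deg(4)=6, deg(5)=6, deg(6)=5, deg(7)=7, deg(8)=8, deg(9)=7, deg(10)=8, deg(11)=5)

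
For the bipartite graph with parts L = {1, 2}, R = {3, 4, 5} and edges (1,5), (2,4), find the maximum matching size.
2 (matching: (1,5), (2,4); upper bound min(|L|,|R|) = min(2,3) = 2)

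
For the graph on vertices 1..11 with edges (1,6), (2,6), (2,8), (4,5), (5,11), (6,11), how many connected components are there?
5 (components: {1, 2, 4, 5, 6, 8, 11}, {3}, {7}, {9}, {10})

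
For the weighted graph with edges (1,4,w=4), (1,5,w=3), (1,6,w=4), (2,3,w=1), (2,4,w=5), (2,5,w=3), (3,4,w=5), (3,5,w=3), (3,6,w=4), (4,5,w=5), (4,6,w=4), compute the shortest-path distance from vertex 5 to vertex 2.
3 (path: 5 -> 2; weights 3 = 3)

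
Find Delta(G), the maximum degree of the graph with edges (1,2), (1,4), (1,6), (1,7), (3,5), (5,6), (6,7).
4 (attained at vertex 1)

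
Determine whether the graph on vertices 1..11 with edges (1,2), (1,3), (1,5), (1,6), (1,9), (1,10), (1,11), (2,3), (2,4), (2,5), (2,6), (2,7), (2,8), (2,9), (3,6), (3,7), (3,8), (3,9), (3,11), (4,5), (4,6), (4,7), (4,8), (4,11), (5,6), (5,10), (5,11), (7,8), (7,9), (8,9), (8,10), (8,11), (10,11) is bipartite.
No (odd cycle of length 3: 3 -> 1 -> 11 -> 3)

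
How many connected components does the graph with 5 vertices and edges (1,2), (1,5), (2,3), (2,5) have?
2 (components: {1, 2, 3, 5}, {4})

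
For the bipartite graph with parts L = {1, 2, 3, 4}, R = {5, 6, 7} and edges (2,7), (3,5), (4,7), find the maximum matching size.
2 (matching: (2,7), (3,5); upper bound min(|L|,|R|) = min(4,3) = 3)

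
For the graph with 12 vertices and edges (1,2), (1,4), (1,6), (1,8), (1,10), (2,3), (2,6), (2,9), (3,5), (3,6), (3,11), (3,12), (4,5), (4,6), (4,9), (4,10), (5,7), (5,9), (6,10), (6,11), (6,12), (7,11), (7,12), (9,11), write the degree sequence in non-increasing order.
[7, 5, 5, 5, 4, 4, 4, 4, 3, 3, 3, 1] (degrees: deg(1)=5, deg(2)=4, deg(3)=5, deg(4)=5, deg(5)=4, deg(6)=7, deg(7)=3, deg(8)=1, deg(9)=4, deg(10)=3, deg(11)=4, deg(12)=3)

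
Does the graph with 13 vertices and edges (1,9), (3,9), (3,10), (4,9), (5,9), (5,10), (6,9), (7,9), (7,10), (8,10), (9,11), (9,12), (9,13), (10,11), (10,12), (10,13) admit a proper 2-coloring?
Yes. Partition: {1, 2, 3, 4, 5, 6, 7, 8, 11, 12, 13}, {9, 10}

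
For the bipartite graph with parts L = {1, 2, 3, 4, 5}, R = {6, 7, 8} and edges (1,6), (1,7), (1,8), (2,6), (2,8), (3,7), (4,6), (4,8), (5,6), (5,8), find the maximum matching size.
3 (matching: (1,8), (2,6), (3,7); upper bound min(|L|,|R|) = min(5,3) = 3)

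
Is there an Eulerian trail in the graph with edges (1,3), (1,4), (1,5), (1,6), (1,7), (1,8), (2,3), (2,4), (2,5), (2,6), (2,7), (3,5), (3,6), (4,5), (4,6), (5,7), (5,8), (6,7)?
Yes (the graph is connected and exactly 2 vertices have odd degree: {2, 6}; any Eulerian path must start and end at those)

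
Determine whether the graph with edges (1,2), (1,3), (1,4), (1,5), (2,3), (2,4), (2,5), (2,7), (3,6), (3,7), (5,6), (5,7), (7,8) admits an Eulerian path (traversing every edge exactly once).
Yes (the graph is connected and exactly 2 vertices have odd degree: {2, 8}; any Eulerian path must start and end at those)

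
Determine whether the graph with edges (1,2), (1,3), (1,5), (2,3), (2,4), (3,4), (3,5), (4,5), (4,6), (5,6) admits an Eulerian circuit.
No (2 vertices have odd degree: {1, 2}; Eulerian circuit requires 0)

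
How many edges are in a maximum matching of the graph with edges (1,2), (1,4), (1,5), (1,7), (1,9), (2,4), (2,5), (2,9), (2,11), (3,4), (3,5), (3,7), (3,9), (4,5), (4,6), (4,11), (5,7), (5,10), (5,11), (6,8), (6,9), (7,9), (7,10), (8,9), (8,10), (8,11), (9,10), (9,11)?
5 (matching: (1,4), (3,5), (6,8), (7,10), (9,11); upper bound floor(n/2) = floor(11/2) = 5)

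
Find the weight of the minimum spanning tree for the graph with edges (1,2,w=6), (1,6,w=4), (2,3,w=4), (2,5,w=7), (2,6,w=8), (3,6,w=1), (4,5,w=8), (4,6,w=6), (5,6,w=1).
16 (MST edges: (1,6,w=4), (2,3,w=4), (3,6,w=1), (4,6,w=6), (5,6,w=1); sum of weights 4 + 4 + 1 + 6 + 1 = 16)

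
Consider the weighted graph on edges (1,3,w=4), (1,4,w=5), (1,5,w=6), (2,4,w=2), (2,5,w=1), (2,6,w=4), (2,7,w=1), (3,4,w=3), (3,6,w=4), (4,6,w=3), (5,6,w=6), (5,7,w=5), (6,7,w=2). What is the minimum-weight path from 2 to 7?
1 (path: 2 -> 7; weights 1 = 1)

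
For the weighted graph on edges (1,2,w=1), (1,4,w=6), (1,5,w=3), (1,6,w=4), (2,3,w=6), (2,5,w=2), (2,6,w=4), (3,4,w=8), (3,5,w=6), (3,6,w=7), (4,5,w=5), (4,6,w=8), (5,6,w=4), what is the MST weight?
18 (MST edges: (1,2,w=1), (1,6,w=4), (2,3,w=6), (2,5,w=2), (4,5,w=5); sum of weights 1 + 4 + 6 + 2 + 5 = 18)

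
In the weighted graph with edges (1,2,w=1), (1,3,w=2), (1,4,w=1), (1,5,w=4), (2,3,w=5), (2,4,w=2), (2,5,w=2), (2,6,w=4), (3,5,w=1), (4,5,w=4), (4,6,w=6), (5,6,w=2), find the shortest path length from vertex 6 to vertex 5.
2 (path: 6 -> 5; weights 2 = 2)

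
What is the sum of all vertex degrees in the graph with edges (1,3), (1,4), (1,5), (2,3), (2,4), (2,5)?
12 (handshake: sum of degrees = 2|E| = 2 x 6 = 12)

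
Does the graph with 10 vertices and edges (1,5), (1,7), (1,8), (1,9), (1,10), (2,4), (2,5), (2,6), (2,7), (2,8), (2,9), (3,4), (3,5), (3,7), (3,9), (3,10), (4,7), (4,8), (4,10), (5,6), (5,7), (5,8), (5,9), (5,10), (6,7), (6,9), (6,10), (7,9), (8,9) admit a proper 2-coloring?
No (odd cycle of length 3: 7 -> 1 -> 5 -> 7)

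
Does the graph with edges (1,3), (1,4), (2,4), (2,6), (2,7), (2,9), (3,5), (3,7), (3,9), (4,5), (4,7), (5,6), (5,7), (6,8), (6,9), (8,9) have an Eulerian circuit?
Yes (the graph is connected and all 9 vertices have even degree)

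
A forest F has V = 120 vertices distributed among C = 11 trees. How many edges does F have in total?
109 (Each of the 11 component trees on V_i vertices has V_i - 1 edges; summing gives V - C = 120 - 11 = 109)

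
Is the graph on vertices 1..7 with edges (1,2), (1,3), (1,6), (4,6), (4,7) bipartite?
Yes. Partition: {1, 4, 5}, {2, 3, 6, 7}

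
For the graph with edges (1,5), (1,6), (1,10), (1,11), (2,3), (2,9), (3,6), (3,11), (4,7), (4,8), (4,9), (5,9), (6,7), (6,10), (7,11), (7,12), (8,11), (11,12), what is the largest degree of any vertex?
5 (attained at vertex 11)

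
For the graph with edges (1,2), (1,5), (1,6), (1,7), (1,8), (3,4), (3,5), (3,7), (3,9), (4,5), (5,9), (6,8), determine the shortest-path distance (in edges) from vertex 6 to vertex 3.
3 (path: 6 -> 1 -> 7 -> 3, 3 edges)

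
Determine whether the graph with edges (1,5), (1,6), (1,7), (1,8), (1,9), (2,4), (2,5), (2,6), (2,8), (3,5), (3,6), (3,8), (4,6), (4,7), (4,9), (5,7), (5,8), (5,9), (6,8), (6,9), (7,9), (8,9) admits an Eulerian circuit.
No (2 vertices have odd degree: {1, 3}; Eulerian circuit requires 0)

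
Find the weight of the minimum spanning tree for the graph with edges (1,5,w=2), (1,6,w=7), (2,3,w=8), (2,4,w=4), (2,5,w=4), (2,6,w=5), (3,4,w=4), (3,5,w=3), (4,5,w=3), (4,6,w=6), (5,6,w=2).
14 (MST edges: (1,5,w=2), (2,4,w=4), (3,5,w=3), (4,5,w=3), (5,6,w=2); sum of weights 2 + 4 + 3 + 3 + 2 = 14)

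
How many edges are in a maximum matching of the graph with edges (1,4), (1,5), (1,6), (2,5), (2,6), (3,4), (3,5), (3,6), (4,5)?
3 (matching: (1,4), (2,5), (3,6); upper bound floor(n/2) = floor(6/2) = 3)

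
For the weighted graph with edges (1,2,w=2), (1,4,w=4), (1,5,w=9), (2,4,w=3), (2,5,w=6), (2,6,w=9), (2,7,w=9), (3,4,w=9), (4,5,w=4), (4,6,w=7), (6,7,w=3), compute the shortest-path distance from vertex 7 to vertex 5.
14 (path: 7 -> 6 -> 4 -> 5; weights 3 + 7 + 4 = 14)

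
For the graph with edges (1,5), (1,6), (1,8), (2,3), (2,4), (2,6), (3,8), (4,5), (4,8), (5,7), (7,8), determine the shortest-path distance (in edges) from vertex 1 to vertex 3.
2 (path: 1 -> 8 -> 3, 2 edges)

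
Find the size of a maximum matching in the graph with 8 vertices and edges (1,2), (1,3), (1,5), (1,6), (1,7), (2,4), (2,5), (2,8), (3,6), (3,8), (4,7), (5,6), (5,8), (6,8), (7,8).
4 (matching: (1,7), (2,4), (3,6), (5,8); upper bound floor(n/2) = floor(8/2) = 4)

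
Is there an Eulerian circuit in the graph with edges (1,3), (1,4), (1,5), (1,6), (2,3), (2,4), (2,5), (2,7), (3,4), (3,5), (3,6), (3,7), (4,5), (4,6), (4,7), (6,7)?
Yes (the graph is connected and all 7 vertices have even degree)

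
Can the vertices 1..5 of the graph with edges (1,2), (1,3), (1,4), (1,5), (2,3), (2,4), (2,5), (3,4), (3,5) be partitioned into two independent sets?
No (odd cycle of length 3: 4 -> 1 -> 3 -> 4)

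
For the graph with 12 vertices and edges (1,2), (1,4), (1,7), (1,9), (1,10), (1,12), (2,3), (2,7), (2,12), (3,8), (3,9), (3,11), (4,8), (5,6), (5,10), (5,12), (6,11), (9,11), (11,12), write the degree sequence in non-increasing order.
[6, 4, 4, 4, 4, 3, 3, 2, 2, 2, 2, 2] (degrees: deg(1)=6, deg(2)=4, deg(3)=4, deg(4)=2, deg(5)=3, deg(6)=2, deg(7)=2, deg(8)=2, deg(9)=3, deg(10)=2, deg(11)=4, deg(12)=4)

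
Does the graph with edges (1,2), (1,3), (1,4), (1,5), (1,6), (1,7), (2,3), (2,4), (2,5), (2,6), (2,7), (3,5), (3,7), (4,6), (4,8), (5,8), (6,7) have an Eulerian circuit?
Yes (the graph is connected and all 8 vertices have even degree)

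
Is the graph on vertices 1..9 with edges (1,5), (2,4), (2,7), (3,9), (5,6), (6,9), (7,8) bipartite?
Yes. Partition: {1, 2, 3, 6, 8}, {4, 5, 7, 9}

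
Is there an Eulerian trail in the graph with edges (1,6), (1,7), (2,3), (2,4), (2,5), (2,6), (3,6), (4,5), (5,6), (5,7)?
Yes — and in fact it has an Eulerian circuit (the graph is connected and all 7 vertices have even degree)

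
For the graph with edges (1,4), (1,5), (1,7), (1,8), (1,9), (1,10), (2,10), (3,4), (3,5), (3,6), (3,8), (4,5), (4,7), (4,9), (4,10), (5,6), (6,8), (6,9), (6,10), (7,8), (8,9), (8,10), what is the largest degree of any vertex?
6 (attained at vertices 1, 4, 8)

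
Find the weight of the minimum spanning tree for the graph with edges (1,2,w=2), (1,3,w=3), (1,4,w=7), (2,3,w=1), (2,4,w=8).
10 (MST edges: (1,2,w=2), (1,4,w=7), (2,3,w=1); sum of weights 2 + 7 + 1 = 10)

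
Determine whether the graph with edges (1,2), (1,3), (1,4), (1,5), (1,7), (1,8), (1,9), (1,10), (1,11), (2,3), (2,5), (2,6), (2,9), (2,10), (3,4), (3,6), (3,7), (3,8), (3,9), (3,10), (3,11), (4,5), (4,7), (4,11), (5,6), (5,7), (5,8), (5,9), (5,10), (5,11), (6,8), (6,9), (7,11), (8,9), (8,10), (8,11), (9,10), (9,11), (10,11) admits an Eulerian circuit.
No (8 vertices have odd degree: {1, 3, 4, 5, 6, 7, 8, 10}; Eulerian circuit requires 0)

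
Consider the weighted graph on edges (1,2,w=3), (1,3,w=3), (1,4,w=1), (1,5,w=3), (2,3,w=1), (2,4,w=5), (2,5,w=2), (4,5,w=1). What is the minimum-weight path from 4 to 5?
1 (path: 4 -> 5; weights 1 = 1)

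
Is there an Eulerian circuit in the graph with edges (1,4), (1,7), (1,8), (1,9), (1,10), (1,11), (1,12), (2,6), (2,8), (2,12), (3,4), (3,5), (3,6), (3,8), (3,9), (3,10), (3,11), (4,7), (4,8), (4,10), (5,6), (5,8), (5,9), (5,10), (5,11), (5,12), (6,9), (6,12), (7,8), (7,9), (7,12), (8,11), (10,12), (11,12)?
No (12 vertices have odd degree: {1, 2, 3, 4, 5, 6, 7, 8, 9, 10, 11, 12}; Eulerian circuit requires 0)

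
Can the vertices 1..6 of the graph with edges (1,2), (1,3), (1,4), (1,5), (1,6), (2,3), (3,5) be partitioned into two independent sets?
No (odd cycle of length 3: 5 -> 1 -> 3 -> 5)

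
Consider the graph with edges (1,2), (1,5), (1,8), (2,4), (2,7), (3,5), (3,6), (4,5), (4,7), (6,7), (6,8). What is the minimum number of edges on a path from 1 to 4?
2 (path: 1 -> 5 -> 4, 2 edges)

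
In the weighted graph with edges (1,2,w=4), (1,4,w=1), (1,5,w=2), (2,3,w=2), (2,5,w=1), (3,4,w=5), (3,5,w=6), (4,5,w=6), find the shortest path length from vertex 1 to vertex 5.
2 (path: 1 -> 5; weights 2 = 2)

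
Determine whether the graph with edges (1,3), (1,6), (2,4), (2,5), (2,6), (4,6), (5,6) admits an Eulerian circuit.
No (2 vertices have odd degree: {2, 3}; Eulerian circuit requires 0)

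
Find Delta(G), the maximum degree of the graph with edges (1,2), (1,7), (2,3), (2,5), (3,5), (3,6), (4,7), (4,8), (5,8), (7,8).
3 (attained at vertices 2, 3, 5, 7, 8)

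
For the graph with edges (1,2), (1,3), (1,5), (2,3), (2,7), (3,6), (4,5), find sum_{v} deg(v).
14 (handshake: sum of degrees = 2|E| = 2 x 7 = 14)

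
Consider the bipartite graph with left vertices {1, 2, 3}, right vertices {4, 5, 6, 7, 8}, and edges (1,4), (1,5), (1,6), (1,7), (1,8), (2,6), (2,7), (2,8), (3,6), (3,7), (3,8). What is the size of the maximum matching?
3 (matching: (1,8), (2,7), (3,6); upper bound min(|L|,|R|) = min(3,5) = 3)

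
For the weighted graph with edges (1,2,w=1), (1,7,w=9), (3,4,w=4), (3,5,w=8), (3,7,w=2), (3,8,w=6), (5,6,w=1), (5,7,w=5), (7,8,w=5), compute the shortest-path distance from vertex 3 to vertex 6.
8 (path: 3 -> 7 -> 5 -> 6; weights 2 + 5 + 1 = 8)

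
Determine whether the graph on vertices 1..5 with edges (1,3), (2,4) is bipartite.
Yes. Partition: {1, 2, 5}, {3, 4}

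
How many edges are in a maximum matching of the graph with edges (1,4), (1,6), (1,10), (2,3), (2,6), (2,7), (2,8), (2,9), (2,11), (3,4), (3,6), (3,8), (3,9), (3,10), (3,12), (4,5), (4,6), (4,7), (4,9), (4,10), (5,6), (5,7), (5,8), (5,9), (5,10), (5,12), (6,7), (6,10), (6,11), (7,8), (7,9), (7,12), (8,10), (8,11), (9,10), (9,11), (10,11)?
6 (matching: (1,10), (2,9), (3,6), (4,7), (5,12), (8,11); upper bound floor(n/2) = floor(12/2) = 6)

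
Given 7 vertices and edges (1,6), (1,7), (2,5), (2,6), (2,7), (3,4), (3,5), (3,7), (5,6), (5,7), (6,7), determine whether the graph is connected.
Yes (BFS from 1 visits [1, 6, 7, 2, 5, 3, 4] — all 7 vertices reached)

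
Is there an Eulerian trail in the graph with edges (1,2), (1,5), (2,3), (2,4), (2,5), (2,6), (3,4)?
Yes (the graph is connected and exactly 2 vertices have odd degree: {2, 6}; any Eulerian path must start and end at those)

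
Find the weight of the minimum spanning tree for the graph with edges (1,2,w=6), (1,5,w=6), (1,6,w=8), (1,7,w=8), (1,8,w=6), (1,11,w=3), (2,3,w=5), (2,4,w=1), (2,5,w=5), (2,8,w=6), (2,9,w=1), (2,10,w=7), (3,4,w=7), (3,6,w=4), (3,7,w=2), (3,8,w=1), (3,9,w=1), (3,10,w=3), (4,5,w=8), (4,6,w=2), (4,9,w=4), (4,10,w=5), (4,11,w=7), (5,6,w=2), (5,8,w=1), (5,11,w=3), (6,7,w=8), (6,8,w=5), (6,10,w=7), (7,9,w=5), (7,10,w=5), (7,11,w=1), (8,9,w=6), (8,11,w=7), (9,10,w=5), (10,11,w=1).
14 (MST edges: (1,11,w=3), (2,4,w=1), (2,9,w=1), (3,7,w=2), (3,8,w=1), (3,9,w=1), (4,6,w=2), (5,8,w=1), (7,11,w=1), (10,11,w=1); sum of weights 3 + 1 + 1 + 2 + 1 + 1 + 2 + 1 + 1 + 1 = 14)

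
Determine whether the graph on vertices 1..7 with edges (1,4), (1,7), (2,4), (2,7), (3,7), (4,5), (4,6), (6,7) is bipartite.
Yes. Partition: {1, 2, 3, 5, 6}, {4, 7}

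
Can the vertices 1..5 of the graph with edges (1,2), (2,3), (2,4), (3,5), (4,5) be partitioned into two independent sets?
Yes. Partition: {1, 3, 4}, {2, 5}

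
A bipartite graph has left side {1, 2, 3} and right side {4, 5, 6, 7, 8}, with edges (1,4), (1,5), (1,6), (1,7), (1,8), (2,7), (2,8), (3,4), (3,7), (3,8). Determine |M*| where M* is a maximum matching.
3 (matching: (1,6), (2,7), (3,8); upper bound min(|L|,|R|) = min(3,5) = 3)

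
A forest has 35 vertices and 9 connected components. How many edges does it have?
26 (Each of the 9 component trees on V_i vertices has V_i - 1 edges; summing gives V - C = 35 - 9 = 26)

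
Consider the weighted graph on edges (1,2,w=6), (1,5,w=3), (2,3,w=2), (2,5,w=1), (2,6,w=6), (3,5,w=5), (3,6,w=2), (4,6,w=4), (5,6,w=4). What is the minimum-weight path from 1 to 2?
4 (path: 1 -> 5 -> 2; weights 3 + 1 = 4)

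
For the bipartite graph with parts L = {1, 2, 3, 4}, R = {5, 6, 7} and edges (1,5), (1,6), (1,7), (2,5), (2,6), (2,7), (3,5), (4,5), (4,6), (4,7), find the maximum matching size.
3 (matching: (1,7), (2,6), (3,5); upper bound min(|L|,|R|) = min(4,3) = 3)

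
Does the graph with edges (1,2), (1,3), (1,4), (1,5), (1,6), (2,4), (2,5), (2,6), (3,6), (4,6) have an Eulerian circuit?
No (2 vertices have odd degree: {1, 4}; Eulerian circuit requires 0)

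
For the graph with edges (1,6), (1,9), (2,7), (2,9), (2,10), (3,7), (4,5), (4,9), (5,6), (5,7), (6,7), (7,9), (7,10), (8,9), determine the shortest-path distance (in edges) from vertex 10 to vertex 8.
3 (path: 10 -> 7 -> 9 -> 8, 3 edges)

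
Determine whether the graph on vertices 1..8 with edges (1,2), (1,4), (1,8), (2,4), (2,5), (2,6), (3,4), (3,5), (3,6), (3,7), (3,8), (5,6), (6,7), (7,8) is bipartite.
No (odd cycle of length 3: 4 -> 1 -> 2 -> 4)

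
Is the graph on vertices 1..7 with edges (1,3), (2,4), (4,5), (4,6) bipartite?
Yes. Partition: {1, 2, 5, 6, 7}, {3, 4}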